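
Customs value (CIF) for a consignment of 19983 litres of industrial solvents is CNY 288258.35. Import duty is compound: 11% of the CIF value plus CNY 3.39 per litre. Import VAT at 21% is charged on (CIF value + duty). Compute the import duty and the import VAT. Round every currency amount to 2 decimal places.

Import duty: CNY 99450.79; import VAT: CNY 81418.92

Ad valorem component: 288258.35 × 11% = 31708.42
Specific component: 19983 × 3.39 = 67742.37
Import duty = 31708.42 + 67742.37 = 99450.79
VAT base = CIF + duty = 288258.35 + 99450.79 = 387709.14
Import VAT = 387709.14 × 21% = 81418.92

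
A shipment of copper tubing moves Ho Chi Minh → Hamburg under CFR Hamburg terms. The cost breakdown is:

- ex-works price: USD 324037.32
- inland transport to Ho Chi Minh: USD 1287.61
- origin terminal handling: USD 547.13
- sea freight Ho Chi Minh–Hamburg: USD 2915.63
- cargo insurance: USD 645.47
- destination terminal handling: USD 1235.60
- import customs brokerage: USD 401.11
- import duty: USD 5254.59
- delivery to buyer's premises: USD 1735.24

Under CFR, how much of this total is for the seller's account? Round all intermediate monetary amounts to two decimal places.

CFR: the seller pays costs through ocean freight to the destination port, but not insurance.
Seller's account: goods 324037.32 + inland to port 1287.61 + origin terminal 547.13 + freight 2915.63 = 328787.69
Buyer's account: insurance 645.47 + destination terminal 1235.60 + brokerage 401.11 + duty 5254.59 + delivery 1735.24 = 9272.01

Seller's account: USD 328787.69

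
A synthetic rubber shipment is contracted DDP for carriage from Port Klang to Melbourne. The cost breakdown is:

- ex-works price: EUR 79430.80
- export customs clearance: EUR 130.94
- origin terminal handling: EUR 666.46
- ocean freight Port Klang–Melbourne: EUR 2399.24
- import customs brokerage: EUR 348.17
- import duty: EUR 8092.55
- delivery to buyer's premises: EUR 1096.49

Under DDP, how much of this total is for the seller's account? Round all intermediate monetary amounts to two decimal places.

Seller's account: EUR 92164.65

DDP: the seller bears all costs including import duty.
Seller's account: goods 79430.80 + export clearance 130.94 + origin terminal 666.46 + freight 2399.24 + brokerage 348.17 + duty 8092.55 + delivery 1096.49 = 92164.65
Buyer's account: 0.00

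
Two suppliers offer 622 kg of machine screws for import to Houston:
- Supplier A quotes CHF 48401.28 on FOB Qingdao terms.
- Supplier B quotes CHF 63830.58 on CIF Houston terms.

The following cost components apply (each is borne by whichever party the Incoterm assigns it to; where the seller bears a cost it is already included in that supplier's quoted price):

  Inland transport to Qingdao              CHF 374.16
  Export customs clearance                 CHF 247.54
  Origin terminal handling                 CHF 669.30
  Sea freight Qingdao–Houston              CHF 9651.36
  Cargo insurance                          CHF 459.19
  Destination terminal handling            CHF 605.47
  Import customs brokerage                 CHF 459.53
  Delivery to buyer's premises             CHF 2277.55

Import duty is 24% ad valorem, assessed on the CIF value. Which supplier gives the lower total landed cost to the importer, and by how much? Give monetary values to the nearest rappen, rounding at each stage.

Supplier A is cheaper by CHF 6595.25

Supplier A (FOB):
CIF value = FOB price + freight + insurance = 48401.28 + 9651.36 + 459.19 = 58511.83
Import duty = 58511.83 × 24% = 14042.84
Buyer bears (A): 9651.36 + 459.19 + 605.47 + 459.53 + 2277.55 = 13453.10
Landed cost (A) = invoice 48401.28 + 13453.10 + duty 14042.84 = 75897.22
Supplier B (CIF):
The CIF price already equals the CIF value: 63830.58
Import duty = 63830.58 × 24% = 15319.34
Buyer bears (B): 605.47 + 459.53 + 2277.55 = 3342.55
Landed cost (B) = invoice 63830.58 + 3342.55 + duty 15319.34 = 82492.47
Difference = |75897.22 − 82492.47| = 6595.25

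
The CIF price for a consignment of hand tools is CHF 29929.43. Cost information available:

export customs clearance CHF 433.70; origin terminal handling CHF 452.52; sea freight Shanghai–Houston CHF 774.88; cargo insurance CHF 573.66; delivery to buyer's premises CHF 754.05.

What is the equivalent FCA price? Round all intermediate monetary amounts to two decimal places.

Not relevant to the conversion: export clearance — on the seller under both CIF and FCA; already in the CIF price and stays in the FCA price. delivery — on the buyer under both terms; not part of either seller's price.
From CIF to FCA, the seller no longer bears: origin terminal, freight, insurance.
FCA price = 29929.43 − 452.52 − 774.88 − 573.66 = 28128.37

FCA price: CHF 28128.37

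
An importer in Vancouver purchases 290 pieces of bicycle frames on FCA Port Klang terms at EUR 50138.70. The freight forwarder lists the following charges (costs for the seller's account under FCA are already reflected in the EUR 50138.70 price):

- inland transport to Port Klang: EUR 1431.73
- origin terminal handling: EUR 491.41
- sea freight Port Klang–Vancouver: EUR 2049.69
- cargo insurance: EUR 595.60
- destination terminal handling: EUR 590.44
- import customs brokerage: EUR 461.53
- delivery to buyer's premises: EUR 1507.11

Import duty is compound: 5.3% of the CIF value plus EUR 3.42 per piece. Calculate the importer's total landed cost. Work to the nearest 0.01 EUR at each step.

Total landed cost: EUR 59649.88

FCA: the seller delivers export-cleared goods to the carrier; the buyer bears costs from that point.
Already in the invoice (seller's account under FCA): inland to port — exclude.
CIF value = FCA price + origin terminal + freight + insurance = 50138.70 + 491.41 + 2049.69 + 595.60 = 53275.40
Ad valorem component: 53275.40 × 5.3% = 2823.60
Specific component: 290 × 3.42 = 991.80
Import duty = 2823.60 + 991.80 = 3815.40
Buyer bears: origin terminal 491.41 + freight 2049.69 + insurance 595.60 + destination terminal 590.44 + brokerage 461.53 + delivery 1507.11 + duty 3815.40 = 9511.18
Landed cost = invoice 50138.70 + 9511.18 = 59649.88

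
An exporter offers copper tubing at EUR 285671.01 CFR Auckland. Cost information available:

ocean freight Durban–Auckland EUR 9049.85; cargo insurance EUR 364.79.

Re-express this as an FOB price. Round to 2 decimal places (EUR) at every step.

Not relevant to the conversion: insurance — on the buyer under both terms; not part of either seller's price.
From CFR to FOB, the seller no longer bears: freight.
FOB price = 285671.01 − 9049.85 = 276621.16

FOB price: EUR 276621.16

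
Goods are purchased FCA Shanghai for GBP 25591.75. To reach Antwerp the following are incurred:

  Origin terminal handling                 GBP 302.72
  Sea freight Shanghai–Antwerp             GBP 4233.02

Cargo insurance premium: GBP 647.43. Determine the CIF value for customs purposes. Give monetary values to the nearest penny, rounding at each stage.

CIF = FCA price + pre-shipment costs + freight + insurance
CIF = 25591.75 + 302.72 + 4233.02 + 647.43 = 30774.92

CIF value: GBP 30774.92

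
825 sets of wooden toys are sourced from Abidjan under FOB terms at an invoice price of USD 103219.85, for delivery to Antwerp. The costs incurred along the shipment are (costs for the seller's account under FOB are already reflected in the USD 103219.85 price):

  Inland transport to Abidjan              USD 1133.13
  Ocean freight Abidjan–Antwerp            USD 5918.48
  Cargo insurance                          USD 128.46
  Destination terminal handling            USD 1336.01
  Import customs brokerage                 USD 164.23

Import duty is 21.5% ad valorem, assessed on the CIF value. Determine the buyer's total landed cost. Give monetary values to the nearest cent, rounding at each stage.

FOB: the seller bears costs until goods are on board at the origin port; the buyer bears freight, insurance and all costs thereafter.
Already in the invoice (seller's account under FOB): inland to port — exclude.
CIF value = FOB price + freight + insurance = 103219.85 + 5918.48 + 128.46 = 109266.79
Import duty = 109266.79 × 21.5% = 23492.36
Buyer bears: freight 5918.48 + insurance 128.46 + destination terminal 1336.01 + brokerage 164.23 + duty 23492.36 = 31039.54
Landed cost = invoice 103219.85 + 31039.54 = 134259.39

Total landed cost: USD 134259.39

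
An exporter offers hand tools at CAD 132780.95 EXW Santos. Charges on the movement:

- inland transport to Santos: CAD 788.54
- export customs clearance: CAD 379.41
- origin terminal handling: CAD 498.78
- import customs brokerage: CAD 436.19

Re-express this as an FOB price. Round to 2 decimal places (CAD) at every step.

FOB price: CAD 134447.68

Not relevant to the conversion: brokerage — on the buyer under both terms; not part of either seller's price.
From EXW to FOB, the seller additionally bears: inland to port, export clearance, origin terminal.
FOB price = 132780.95 + 788.54 + 379.41 + 498.78 = 134447.68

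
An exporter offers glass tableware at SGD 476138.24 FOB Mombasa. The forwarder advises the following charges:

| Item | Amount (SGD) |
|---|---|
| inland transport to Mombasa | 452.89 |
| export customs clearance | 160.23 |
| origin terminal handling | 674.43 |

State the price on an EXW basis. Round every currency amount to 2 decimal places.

EXW price: SGD 474850.69

From FOB to EXW, the seller no longer bears: inland to port, export clearance, origin terminal.
EXW price = 476138.24 − 452.89 − 160.23 − 674.43 = 474850.69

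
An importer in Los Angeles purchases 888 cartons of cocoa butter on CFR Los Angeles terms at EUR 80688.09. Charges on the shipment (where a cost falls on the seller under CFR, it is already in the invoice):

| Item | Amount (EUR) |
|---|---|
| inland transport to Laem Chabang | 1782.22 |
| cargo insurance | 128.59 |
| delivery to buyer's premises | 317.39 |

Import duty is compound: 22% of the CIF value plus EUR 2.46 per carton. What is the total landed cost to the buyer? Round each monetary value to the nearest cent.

CFR: the seller pays costs through ocean freight to the destination port, but not insurance.
Already in the invoice (seller's account under CFR): inland to port — exclude.
CIF value = CFR price + insurance = 80688.09 + 128.59 = 80816.68
Ad valorem component: 80816.68 × 22% = 17779.67
Specific component: 888 × 2.46 = 2184.48
Import duty = 17779.67 + 2184.48 = 19964.15
Buyer bears: insurance 128.59 + delivery 317.39 + duty 19964.15 = 20410.13
Landed cost = invoice 80688.09 + 20410.13 = 101098.22

Total landed cost: EUR 101098.22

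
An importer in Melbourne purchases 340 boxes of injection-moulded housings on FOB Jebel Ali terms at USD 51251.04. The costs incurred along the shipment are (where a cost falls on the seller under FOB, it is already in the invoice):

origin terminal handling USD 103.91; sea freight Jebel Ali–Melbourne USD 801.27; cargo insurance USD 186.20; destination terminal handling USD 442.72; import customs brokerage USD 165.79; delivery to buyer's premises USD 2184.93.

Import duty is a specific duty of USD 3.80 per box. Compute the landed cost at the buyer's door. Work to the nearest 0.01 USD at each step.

FOB: the seller bears costs until goods are on board at the origin port; the buyer bears freight, insurance and all costs thereafter.
Already in the invoice (seller's account under FOB): origin terminal — exclude.
CIF value = FOB price + freight + insurance = 51251.04 + 801.27 + 186.20 = 52238.51
Import duty = 340 × 3.80 = 1292.00
Buyer bears: freight 801.27 + insurance 186.20 + destination terminal 442.72 + brokerage 165.79 + delivery 2184.93 + duty 1292.00 = 5072.91
Landed cost = invoice 51251.04 + 5072.91 = 56323.95

Total landed cost: USD 56323.95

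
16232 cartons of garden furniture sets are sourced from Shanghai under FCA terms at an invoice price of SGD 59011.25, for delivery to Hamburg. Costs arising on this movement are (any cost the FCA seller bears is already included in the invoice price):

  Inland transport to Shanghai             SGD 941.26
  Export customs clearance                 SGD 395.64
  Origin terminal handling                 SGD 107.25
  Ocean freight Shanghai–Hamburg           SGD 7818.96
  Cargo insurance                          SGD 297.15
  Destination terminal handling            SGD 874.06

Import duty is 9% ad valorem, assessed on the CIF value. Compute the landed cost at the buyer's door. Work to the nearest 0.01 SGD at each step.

Total landed cost: SGD 74159.78

FCA: the seller delivers export-cleared goods to the carrier; the buyer bears costs from that point.
Already in the invoice (seller's account under FCA): inland to port, export clearance — exclude.
CIF value = FCA price + origin terminal + freight + insurance = 59011.25 + 107.25 + 7818.96 + 297.15 = 67234.61
Import duty = 67234.61 × 9% = 6051.11
Buyer bears: origin terminal 107.25 + freight 7818.96 + insurance 297.15 + destination terminal 874.06 + duty 6051.11 = 15148.53
Landed cost = invoice 59011.25 + 15148.53 = 74159.78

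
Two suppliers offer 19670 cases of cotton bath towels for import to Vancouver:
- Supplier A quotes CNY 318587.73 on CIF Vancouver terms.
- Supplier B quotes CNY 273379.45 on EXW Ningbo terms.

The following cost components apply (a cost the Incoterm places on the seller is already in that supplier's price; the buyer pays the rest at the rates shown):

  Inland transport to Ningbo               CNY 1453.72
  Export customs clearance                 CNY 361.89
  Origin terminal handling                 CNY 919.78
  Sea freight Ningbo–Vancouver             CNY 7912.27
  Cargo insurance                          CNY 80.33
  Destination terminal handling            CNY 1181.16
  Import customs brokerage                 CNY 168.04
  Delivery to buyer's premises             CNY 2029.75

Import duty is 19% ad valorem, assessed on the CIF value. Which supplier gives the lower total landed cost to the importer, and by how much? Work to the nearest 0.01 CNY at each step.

Supplier A (CIF):
The CIF price already equals the CIF value: 318587.73
Import duty = 318587.73 × 19% = 60531.67
Buyer bears (A): 1181.16 + 168.04 + 2029.75 = 3378.95
Landed cost (A) = invoice 318587.73 + 3378.95 + duty 60531.67 = 382498.35
Supplier B (EXW):
CIF value = EXW price + inland to port + export clearance + origin terminal + freight + insurance = 273379.45 + 1453.72 + 361.89 + 919.78 + 7912.27 + 80.33 = 284107.44
Import duty = 284107.44 × 19% = 53980.41
Buyer bears (B): 1453.72 + 361.89 + 919.78 + 7912.27 + 80.33 + 1181.16 + 168.04 + 2029.75 = 14106.94
Landed cost (B) = invoice 273379.45 + 14106.94 + duty 53980.41 = 341466.80
Difference = |382498.35 − 341466.80| = 41031.55

Supplier B is cheaper by CNY 41031.55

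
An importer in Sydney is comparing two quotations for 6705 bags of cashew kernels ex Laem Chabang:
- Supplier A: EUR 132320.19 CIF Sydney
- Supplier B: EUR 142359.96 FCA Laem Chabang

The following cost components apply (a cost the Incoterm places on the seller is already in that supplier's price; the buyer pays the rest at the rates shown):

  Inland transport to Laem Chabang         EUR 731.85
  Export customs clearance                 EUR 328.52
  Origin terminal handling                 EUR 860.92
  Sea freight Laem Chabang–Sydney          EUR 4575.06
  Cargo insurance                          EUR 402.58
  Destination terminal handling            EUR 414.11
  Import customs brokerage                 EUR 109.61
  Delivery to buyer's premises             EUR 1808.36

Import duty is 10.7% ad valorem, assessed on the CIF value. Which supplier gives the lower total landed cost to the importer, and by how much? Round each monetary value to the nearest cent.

Supplier A (CIF):
The CIF price already equals the CIF value: 132320.19
Import duty = 132320.19 × 10.7% = 14158.26
Buyer bears (A): 414.11 + 109.61 + 1808.36 = 2332.08
Landed cost (A) = invoice 132320.19 + 2332.08 + duty 14158.26 = 148810.53
Supplier B (FCA):
CIF value = FCA price + origin terminal + freight + insurance = 142359.96 + 860.92 + 4575.06 + 402.58 = 148198.52
Import duty = 148198.52 × 10.7% = 15857.24
Buyer bears (B): 860.92 + 4575.06 + 402.58 + 414.11 + 109.61 + 1808.36 = 8170.64
Landed cost (B) = invoice 142359.96 + 8170.64 + duty 15857.24 = 166387.84
Difference = |148810.53 − 166387.84| = 17577.31

Supplier A is cheaper by EUR 17577.31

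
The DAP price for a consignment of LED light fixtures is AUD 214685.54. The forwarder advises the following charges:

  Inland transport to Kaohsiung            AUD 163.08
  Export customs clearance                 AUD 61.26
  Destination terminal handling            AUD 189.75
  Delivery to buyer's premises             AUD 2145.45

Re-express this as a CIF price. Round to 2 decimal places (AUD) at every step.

CIF price: AUD 212350.34

Not relevant to the conversion: inland to port, export clearance — on the seller under both DAP and CIF; already in the DAP price and stays in the CIF price.
From DAP to CIF, the seller no longer bears: destination terminal, delivery.
CIF price = 214685.54 − 189.75 − 2145.45 = 212350.34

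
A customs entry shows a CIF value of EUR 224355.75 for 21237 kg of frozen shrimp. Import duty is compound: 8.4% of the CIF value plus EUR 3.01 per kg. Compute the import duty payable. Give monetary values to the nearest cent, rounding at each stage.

Ad valorem component: 224355.75 × 8.4% = 18845.88
Specific component: 21237 × 3.01 = 63923.37
Import duty = 18845.88 + 63923.37 = 82769.25

Import duty: EUR 82769.25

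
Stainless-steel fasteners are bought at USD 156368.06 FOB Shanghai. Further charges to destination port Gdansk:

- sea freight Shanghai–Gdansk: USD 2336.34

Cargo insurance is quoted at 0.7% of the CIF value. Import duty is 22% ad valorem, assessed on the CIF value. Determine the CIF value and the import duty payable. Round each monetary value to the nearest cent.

Let C be the CIF value. C = FOB price + freight + 0.7% × C
C − 0.7% × C = 156368.06 + 2336.34
0.993 × C = 158704.40
C = 158704.40 / 0.993 = 159823.16
Insurance premium = 0.7% × 159823.16 = 1118.76
Import duty = 159823.16 × 22% = 35161.10

CIF value: USD 159823.16; import duty: USD 35161.10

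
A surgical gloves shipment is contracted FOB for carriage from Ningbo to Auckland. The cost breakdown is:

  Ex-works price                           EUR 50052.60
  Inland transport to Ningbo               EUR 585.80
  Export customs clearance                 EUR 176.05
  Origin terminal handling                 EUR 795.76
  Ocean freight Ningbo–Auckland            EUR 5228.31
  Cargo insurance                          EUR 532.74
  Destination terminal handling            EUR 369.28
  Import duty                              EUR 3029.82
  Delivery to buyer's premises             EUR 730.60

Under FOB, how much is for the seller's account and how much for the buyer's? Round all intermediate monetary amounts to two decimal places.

Seller: EUR 51610.21; buyer: EUR 9890.75

FOB: the seller bears costs until goods are on board at the origin port; the buyer bears freight, insurance and all costs thereafter.
Seller's account: goods 50052.60 + inland to port 585.80 + export clearance 176.05 + origin terminal 795.76 = 51610.21
Buyer's account: freight 5228.31 + insurance 532.74 + destination terminal 369.28 + duty 3029.82 + delivery 730.60 = 9890.75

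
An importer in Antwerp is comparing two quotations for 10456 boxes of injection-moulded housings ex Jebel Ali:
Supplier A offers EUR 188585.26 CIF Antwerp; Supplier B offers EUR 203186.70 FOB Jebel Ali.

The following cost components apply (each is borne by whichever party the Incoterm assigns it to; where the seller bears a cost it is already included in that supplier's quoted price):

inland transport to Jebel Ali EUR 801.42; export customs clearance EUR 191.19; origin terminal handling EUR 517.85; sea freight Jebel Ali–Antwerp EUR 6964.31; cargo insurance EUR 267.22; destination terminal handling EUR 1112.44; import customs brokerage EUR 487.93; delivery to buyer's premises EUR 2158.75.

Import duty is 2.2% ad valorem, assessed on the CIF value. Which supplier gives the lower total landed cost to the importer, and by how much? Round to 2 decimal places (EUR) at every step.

Supplier A (CIF):
The CIF price already equals the CIF value: 188585.26
Import duty = 188585.26 × 2.2% = 4148.88
Buyer bears (A): 1112.44 + 487.93 + 2158.75 = 3759.12
Landed cost (A) = invoice 188585.26 + 3759.12 + duty 4148.88 = 196493.26
Supplier B (FOB):
CIF value = FOB price + freight + insurance = 203186.70 + 6964.31 + 267.22 = 210418.23
Import duty = 210418.23 × 2.2% = 4629.20
Buyer bears (B): 6964.31 + 267.22 + 1112.44 + 487.93 + 2158.75 = 10990.65
Landed cost (B) = invoice 203186.70 + 10990.65 + duty 4629.20 = 218806.55
Difference = |196493.26 − 218806.55| = 22313.29

Supplier A is cheaper by EUR 22313.29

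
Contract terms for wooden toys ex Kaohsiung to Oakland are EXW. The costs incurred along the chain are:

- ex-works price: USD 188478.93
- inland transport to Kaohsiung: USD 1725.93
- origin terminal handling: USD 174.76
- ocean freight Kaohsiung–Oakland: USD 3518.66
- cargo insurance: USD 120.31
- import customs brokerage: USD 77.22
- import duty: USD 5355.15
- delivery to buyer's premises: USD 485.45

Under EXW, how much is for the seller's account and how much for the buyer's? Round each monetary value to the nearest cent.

EXW: the seller makes goods available at their premises; the buyer bears all onward costs.
Seller's account: goods 188478.93 = 188478.93
Buyer's account: inland to port 1725.93 + origin terminal 174.76 + freight 3518.66 + insurance 120.31 + brokerage 77.22 + duty 5355.15 + delivery 485.45 = 11457.48

Seller: USD 188478.93; buyer: USD 11457.48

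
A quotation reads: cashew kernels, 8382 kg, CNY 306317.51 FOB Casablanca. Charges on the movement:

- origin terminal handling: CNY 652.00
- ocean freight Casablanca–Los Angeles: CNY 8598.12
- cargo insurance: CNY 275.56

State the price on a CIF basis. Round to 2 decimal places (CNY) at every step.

CIF price: CNY 315191.19

Not relevant to the conversion: origin terminal — on the seller under both FOB and CIF; already in the FOB price and stays in the CIF price.
From FOB to CIF, the seller additionally bears: freight, insurance.
CIF price = 306317.51 + 8598.12 + 275.56 = 315191.19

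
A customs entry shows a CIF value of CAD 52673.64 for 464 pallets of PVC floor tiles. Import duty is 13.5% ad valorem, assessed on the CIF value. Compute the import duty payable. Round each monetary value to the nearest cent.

Import duty = 52673.64 × 13.5% = 7110.94

Import duty: CAD 7110.94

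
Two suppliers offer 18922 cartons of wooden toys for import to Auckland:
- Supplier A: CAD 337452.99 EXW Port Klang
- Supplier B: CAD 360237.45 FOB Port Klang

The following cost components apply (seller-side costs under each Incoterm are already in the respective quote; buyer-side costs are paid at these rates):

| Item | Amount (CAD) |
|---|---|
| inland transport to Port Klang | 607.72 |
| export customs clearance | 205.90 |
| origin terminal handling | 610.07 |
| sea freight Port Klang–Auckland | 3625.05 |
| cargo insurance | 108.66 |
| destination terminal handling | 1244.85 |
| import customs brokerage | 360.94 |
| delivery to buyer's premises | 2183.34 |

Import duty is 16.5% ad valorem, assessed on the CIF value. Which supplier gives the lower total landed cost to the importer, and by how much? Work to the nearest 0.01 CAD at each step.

Supplier A is cheaper by CAD 24885.30

Supplier A (EXW):
CIF value = EXW price + inland to port + export clearance + origin terminal + freight + insurance = 337452.99 + 607.72 + 205.90 + 610.07 + 3625.05 + 108.66 = 342610.39
Import duty = 342610.39 × 16.5% = 56530.71
Buyer bears (A): 607.72 + 205.90 + 610.07 + 3625.05 + 108.66 + 1244.85 + 360.94 + 2183.34 = 8946.53
Landed cost (A) = invoice 337452.99 + 8946.53 + duty 56530.71 = 402930.23
Supplier B (FOB):
CIF value = FOB price + freight + insurance = 360237.45 + 3625.05 + 108.66 = 363971.16
Import duty = 363971.16 × 16.5% = 60055.24
Buyer bears (B): 3625.05 + 108.66 + 1244.85 + 360.94 + 2183.34 = 7522.84
Landed cost (B) = invoice 360237.45 + 7522.84 + duty 60055.24 = 427815.53
Difference = |402930.23 − 427815.53| = 24885.30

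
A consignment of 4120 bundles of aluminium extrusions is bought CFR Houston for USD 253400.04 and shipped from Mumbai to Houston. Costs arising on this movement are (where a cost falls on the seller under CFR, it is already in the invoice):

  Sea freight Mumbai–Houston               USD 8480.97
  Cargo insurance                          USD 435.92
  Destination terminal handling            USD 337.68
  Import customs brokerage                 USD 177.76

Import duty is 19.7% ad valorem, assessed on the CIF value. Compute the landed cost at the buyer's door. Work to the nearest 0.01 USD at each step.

Total landed cost: USD 304357.08

CFR: the seller pays costs through ocean freight to the destination port, but not insurance.
Already in the invoice (seller's account under CFR): freight — exclude.
CIF value = CFR price + insurance = 253400.04 + 435.92 = 253835.96
Import duty = 253835.96 × 19.7% = 50005.68
Buyer bears: insurance 435.92 + destination terminal 337.68 + brokerage 177.76 + duty 50005.68 = 50957.04
Landed cost = invoice 253400.04 + 50957.04 = 304357.08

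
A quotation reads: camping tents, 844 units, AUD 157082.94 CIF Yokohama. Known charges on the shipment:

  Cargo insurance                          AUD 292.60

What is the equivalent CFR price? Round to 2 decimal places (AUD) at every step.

From CIF to CFR, the seller no longer bears: insurance.
CFR price = 157082.94 − 292.60 = 156790.34

CFR price: AUD 156790.34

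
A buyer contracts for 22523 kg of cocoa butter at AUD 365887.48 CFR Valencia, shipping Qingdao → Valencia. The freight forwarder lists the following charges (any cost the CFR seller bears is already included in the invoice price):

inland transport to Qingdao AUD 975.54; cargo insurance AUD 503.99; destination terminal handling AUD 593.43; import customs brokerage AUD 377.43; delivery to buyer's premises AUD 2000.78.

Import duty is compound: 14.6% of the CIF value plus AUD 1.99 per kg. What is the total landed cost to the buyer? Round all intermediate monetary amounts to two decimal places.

CFR: the seller pays costs through ocean freight to the destination port, but not insurance.
Already in the invoice (seller's account under CFR): inland to port — exclude.
CIF value = CFR price + insurance = 365887.48 + 503.99 = 366391.47
Ad valorem component: 366391.47 × 14.6% = 53493.15
Specific component: 22523 × 1.99 = 44820.77
Import duty = 53493.15 + 44820.77 = 98313.92
Buyer bears: insurance 503.99 + destination terminal 593.43 + brokerage 377.43 + delivery 2000.78 + duty 98313.92 = 101789.55
Landed cost = invoice 365887.48 + 101789.55 = 467677.03

Total landed cost: AUD 467677.03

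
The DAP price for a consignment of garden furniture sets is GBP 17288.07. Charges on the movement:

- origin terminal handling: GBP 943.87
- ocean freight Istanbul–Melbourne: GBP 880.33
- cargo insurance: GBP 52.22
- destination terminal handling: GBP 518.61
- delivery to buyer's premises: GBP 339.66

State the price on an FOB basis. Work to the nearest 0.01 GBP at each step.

Not relevant to the conversion: origin terminal — on the seller under both DAP and FOB; already in the DAP price and stays in the FOB price.
From DAP to FOB, the seller no longer bears: freight, insurance, destination terminal, delivery.
FOB price = 17288.07 − 880.33 − 52.22 − 518.61 − 339.66 = 15497.25

FOB price: GBP 15497.25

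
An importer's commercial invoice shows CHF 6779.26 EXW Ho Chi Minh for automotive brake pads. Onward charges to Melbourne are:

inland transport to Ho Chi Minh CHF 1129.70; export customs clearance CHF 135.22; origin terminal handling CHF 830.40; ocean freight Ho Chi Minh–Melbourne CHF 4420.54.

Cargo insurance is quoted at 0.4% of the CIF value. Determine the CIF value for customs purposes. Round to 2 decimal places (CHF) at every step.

CIF value: CHF 13348.51

Let C be the CIF value. C = EXW price + pre-shipment costs + freight + 0.4% × C
C − 0.4% × C = 6779.26 + 1129.70 + 135.22 + 830.40 + 4420.54
0.996 × C = 13295.12
C = 13295.12 / 0.996 = 13348.51
Insurance premium = 0.4% × 13348.51 = 53.39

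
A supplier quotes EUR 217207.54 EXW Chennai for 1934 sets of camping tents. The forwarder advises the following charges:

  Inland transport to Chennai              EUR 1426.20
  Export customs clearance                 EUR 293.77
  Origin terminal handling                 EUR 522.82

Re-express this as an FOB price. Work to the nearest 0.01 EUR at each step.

FOB price: EUR 219450.33

From EXW to FOB, the seller additionally bears: inland to port, export clearance, origin terminal.
FOB price = 217207.54 + 1426.20 + 293.77 + 522.82 = 219450.33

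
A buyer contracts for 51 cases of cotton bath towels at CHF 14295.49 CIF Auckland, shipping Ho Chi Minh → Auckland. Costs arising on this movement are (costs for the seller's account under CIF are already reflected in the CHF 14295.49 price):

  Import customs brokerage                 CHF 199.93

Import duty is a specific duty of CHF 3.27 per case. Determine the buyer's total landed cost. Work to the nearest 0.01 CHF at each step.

Total landed cost: CHF 14662.19

CIF: the seller pays costs through ocean freight and marine insurance to the destination port.
The CIF price already equals the CIF value: 14295.49
Import duty = 51 × 3.27 = 166.77
Buyer bears: brokerage 199.93 + duty 166.77 = 366.70
Landed cost = invoice 14295.49 + 366.70 = 14662.19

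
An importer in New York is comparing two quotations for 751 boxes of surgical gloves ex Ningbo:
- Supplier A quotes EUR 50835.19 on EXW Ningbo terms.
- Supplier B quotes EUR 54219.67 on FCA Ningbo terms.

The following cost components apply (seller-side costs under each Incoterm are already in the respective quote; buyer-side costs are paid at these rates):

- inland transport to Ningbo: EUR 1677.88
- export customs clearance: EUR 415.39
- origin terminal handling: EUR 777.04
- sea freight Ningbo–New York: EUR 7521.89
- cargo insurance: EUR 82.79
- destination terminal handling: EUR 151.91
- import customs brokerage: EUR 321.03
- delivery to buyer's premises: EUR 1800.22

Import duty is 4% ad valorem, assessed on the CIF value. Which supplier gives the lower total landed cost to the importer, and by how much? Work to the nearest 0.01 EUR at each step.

Supplier A (EXW):
CIF value = EXW price + inland to port + export clearance + origin terminal + freight + insurance = 50835.19 + 1677.88 + 415.39 + 777.04 + 7521.89 + 82.79 = 61310.18
Import duty = 61310.18 × 4% = 2452.41
Buyer bears (A): 1677.88 + 415.39 + 777.04 + 7521.89 + 82.79 + 151.91 + 321.03 + 1800.22 = 12748.15
Landed cost (A) = invoice 50835.19 + 12748.15 + duty 2452.41 = 66035.75
Supplier B (FCA):
CIF value = FCA price + origin terminal + freight + insurance = 54219.67 + 777.04 + 7521.89 + 82.79 = 62601.39
Import duty = 62601.39 × 4% = 2504.06
Buyer bears (B): 777.04 + 7521.89 + 82.79 + 151.91 + 321.03 + 1800.22 = 10654.88
Landed cost (B) = invoice 54219.67 + 10654.88 + duty 2504.06 = 67378.61
Difference = |66035.75 − 67378.61| = 1342.86

Supplier A is cheaper by EUR 1342.86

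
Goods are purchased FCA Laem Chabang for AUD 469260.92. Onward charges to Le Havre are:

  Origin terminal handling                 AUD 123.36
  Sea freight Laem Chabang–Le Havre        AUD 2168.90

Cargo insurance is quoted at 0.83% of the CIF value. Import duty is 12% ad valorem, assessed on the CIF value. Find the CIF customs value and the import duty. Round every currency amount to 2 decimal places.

Let C be the CIF value. C = FCA price + pre-shipment costs + freight + 0.83% × C
C − 0.83% × C = 469260.92 + 123.36 + 2168.90
0.9917 × C = 471553.18
C = 471553.18 / 0.9917 = 475499.83
Insurance premium = 0.83% × 475499.83 = 3946.65
Import duty = 475499.83 × 12% = 57059.98

CIF value: AUD 475499.83; import duty: AUD 57059.98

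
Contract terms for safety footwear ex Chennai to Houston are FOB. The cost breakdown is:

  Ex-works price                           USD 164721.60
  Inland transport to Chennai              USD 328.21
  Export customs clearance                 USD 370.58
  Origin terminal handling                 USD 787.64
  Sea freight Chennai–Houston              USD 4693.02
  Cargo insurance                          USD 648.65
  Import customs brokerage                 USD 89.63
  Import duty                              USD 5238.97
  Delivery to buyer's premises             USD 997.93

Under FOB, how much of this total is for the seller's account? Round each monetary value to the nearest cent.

Seller's account: USD 166208.03

FOB: the seller bears costs until goods are on board at the origin port; the buyer bears freight, insurance and all costs thereafter.
Seller's account: goods 164721.60 + inland to port 328.21 + export clearance 370.58 + origin terminal 787.64 = 166208.03
Buyer's account: freight 4693.02 + insurance 648.65 + brokerage 89.63 + duty 5238.97 + delivery 997.93 = 11668.20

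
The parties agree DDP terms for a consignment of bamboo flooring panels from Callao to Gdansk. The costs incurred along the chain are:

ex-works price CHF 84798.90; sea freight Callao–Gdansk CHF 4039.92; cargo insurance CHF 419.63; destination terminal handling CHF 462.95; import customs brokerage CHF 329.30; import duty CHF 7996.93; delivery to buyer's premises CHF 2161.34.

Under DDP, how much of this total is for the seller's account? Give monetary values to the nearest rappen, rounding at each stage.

DDP: the seller bears all costs including import duty.
Seller's account: goods 84798.90 + freight 4039.92 + insurance 419.63 + destination terminal 462.95 + brokerage 329.30 + duty 7996.93 + delivery 2161.34 = 100208.97
Buyer's account: 0.00

Seller's account: CHF 100208.97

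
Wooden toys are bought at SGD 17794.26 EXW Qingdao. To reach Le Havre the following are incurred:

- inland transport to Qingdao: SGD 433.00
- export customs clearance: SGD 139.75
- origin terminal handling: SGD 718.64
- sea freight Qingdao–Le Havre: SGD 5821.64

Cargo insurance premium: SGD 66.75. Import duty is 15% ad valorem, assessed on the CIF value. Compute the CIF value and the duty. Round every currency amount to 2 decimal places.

CIF value: SGD 24974.04; import duty: SGD 3746.11

CIF = EXW price + pre-shipment costs + freight + insurance
CIF = 17794.26 + 433.00 + 139.75 + 718.64 + 5821.64 + 66.75 = 24974.04
Import duty = 24974.04 × 15% = 3746.11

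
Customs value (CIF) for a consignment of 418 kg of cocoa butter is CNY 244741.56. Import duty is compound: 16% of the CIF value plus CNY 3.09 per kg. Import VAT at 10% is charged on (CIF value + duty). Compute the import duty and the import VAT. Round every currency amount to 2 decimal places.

Import duty: CNY 40450.27; import VAT: CNY 28519.18

Ad valorem component: 244741.56 × 16% = 39158.65
Specific component: 418 × 3.09 = 1291.62
Import duty = 39158.65 + 1291.62 = 40450.27
VAT base = CIF + duty = 244741.56 + 40450.27 = 285191.83
Import VAT = 285191.83 × 10% = 28519.18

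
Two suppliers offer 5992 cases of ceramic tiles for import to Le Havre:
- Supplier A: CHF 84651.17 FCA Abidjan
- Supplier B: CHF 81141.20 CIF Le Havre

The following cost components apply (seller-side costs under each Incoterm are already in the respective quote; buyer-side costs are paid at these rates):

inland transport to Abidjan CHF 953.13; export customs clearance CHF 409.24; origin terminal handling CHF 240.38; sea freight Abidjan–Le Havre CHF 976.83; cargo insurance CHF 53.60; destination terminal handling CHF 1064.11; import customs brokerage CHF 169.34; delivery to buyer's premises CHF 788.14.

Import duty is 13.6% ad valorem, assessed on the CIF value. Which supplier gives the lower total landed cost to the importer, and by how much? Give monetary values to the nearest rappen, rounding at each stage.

Supplier A (FCA):
CIF value = FCA price + origin terminal + freight + insurance = 84651.17 + 240.38 + 976.83 + 53.60 = 85921.98
Import duty = 85921.98 × 13.6% = 11685.39
Buyer bears (A): 240.38 + 976.83 + 53.60 + 1064.11 + 169.34 + 788.14 = 3292.40
Landed cost (A) = invoice 84651.17 + 3292.40 + duty 11685.39 = 99628.96
Supplier B (CIF):
The CIF price already equals the CIF value: 81141.20
Import duty = 81141.20 × 13.6% = 11035.20
Buyer bears (B): 1064.11 + 169.34 + 788.14 = 2021.59
Landed cost (B) = invoice 81141.20 + 2021.59 + duty 11035.20 = 94197.99
Difference = |99628.96 − 94197.99| = 5430.97

Supplier B is cheaper by CHF 5430.97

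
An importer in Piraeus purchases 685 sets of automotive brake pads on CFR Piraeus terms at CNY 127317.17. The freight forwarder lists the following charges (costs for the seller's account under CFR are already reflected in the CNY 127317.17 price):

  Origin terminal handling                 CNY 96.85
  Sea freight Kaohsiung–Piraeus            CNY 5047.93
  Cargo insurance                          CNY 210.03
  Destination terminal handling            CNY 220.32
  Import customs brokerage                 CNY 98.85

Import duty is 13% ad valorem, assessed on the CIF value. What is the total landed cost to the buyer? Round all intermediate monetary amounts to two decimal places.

Total landed cost: CNY 144424.91

CFR: the seller pays costs through ocean freight to the destination port, but not insurance.
Already in the invoice (seller's account under CFR): origin terminal, freight — exclude.
CIF value = CFR price + insurance = 127317.17 + 210.03 = 127527.20
Import duty = 127527.20 × 13% = 16578.54
Buyer bears: insurance 210.03 + destination terminal 220.32 + brokerage 98.85 + duty 16578.54 = 17107.74
Landed cost = invoice 127317.17 + 17107.74 = 144424.91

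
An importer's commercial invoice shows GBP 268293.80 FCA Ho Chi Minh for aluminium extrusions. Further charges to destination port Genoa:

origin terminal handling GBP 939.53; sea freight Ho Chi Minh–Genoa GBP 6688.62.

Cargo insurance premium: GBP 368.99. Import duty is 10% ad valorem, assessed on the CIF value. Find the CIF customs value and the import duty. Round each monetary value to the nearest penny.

CIF = FCA price + pre-shipment costs + freight + insurance
CIF = 268293.80 + 939.53 + 6688.62 + 368.99 = 276290.94
Import duty = 276290.94 × 10% = 27629.09

CIF value: GBP 276290.94; import duty: GBP 27629.09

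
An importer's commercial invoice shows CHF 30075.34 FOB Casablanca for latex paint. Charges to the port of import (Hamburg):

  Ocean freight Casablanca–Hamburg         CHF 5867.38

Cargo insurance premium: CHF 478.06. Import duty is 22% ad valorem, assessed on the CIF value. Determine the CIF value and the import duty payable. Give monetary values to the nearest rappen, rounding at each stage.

CIF value: CHF 36420.78; import duty: CHF 8012.57

CIF = FOB price + freight + insurance
CIF = 30075.34 + 5867.38 + 478.06 = 36420.78
Import duty = 36420.78 × 22% = 8012.57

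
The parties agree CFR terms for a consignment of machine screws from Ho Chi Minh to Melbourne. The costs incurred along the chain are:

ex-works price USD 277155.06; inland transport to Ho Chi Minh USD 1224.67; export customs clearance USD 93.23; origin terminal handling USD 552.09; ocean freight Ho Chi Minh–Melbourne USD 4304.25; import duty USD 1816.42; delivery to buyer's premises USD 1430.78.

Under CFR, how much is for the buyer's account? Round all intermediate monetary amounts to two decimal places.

Buyer's account: USD 3247.20

CFR: the seller pays costs through ocean freight to the destination port, but not insurance.
Seller's account: goods 277155.06 + inland to port 1224.67 + export clearance 93.23 + origin terminal 552.09 + freight 4304.25 = 283329.30
Buyer's account: duty 1816.42 + delivery 1430.78 = 3247.20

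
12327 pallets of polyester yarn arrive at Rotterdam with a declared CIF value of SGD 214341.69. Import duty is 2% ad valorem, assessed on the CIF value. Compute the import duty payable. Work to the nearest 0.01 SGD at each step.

Import duty: SGD 4286.83

Import duty = 214341.69 × 2% = 4286.83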